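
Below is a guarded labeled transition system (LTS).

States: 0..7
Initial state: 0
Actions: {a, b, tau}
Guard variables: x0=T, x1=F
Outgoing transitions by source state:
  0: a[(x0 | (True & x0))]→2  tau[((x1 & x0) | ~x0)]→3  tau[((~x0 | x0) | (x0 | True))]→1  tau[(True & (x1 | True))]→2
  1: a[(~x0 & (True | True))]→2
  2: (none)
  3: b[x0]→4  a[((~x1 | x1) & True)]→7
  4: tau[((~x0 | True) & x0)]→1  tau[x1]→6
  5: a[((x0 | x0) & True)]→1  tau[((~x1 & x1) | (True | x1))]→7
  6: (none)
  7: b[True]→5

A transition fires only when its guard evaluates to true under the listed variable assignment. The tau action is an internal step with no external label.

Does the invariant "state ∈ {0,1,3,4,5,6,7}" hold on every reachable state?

Answer: INVARIANT VIOLATED at state 2

Analysis:
Safe = {0,1,3,4,5,6,7}
Reachable = {0,1,2}
  0: safe
  1: safe
  2: outside
witness against invariant: a → 2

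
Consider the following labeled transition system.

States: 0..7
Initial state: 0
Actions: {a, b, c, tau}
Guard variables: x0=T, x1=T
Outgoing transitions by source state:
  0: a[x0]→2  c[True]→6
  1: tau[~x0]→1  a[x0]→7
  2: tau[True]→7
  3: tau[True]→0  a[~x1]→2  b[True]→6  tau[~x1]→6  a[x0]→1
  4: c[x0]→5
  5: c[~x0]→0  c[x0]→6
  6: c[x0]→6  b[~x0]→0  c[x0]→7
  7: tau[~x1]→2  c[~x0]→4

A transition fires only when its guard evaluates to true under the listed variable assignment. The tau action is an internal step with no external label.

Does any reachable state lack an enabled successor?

Reachable = {0,2,6,7}
  0: a→2  c→6  [2 exit(s)]
  2: tau→7  [1 exit(s)]
  6: c→6  c→7  [2 exit(s)]
  7: ∅  [no exit]
trace reaching 7: a·tau

Answer: DEADLOCK at state 7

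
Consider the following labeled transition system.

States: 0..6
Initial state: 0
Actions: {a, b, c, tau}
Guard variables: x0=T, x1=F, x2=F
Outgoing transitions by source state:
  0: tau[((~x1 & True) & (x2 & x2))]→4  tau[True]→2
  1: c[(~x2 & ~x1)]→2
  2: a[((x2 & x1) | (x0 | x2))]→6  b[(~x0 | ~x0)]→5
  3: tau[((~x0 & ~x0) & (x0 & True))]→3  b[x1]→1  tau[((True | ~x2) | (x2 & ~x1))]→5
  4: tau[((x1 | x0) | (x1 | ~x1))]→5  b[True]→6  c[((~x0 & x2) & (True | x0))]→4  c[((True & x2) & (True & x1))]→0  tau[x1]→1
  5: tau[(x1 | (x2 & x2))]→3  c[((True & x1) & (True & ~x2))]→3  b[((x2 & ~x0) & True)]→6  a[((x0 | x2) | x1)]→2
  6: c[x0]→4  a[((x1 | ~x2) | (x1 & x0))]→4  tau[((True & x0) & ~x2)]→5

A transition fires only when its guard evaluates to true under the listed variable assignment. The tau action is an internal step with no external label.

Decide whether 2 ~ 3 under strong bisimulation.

Answer: NOT BISIMILAR

Analysis:
Bisimulation quotient by refinement:
  π0 = {{0,1,2,3,4,5,6}}
  π1 = {{0,3},{1},{2,5},{4},{6}}
  π2 = {{0,3},{1},{2},{4},{5},{6}}
  π3 = {{0},{1},{2},{3},{4},{5},{6}}
7 equivalence class(es) (converged in 4)
[2]={2}  [3]={3}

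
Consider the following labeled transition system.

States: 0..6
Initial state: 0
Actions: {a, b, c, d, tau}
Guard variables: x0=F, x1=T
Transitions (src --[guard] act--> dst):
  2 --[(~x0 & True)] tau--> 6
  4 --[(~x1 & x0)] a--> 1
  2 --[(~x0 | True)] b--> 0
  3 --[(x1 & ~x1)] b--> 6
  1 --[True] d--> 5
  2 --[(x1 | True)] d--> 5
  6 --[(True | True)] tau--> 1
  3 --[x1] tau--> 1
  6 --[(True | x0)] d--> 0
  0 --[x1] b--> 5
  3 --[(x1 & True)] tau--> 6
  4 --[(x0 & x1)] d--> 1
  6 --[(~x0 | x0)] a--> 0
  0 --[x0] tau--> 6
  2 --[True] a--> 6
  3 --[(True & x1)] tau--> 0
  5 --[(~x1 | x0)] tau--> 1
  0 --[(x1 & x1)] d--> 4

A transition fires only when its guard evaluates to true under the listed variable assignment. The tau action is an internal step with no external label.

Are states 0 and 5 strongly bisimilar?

Bisimulation quotient by refinement:
  P[0] = {{0,1,2,3,4,5,6}}
  P[1] = {{0},{1},{2},{3},{4,5},{6}}
Fixed point at round 2; 6 class(es).
0∈{0}, 5∈{4,5}

Answer: NOT BISIMILAR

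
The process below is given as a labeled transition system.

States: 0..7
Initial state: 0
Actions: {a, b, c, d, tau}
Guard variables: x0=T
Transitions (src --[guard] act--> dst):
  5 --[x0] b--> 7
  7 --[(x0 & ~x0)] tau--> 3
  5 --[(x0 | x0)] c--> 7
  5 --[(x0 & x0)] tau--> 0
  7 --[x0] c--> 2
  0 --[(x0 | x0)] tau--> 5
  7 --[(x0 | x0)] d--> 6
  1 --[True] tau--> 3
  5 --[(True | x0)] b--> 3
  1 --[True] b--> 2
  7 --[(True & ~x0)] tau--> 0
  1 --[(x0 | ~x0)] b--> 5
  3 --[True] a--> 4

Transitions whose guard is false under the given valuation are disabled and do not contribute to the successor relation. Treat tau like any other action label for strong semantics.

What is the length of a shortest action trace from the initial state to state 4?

Answer: 3

Trace:
BFS to 4:
  L0 = {0}
  L1 = {5}
  L2 = {3,7}
  L3 = {2,4,6}
depth(4)=3, e.g. tau·b·a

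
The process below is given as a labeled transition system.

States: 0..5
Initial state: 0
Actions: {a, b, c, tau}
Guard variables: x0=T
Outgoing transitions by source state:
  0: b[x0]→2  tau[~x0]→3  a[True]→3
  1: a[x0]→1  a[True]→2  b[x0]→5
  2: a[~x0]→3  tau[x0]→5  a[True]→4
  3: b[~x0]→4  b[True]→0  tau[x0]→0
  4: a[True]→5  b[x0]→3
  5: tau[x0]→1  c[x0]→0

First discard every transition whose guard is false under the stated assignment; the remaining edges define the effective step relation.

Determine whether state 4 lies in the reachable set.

Answer: REACHABLE

Working:
After dropping false guards: 13 live edges.
depth 0: {0}
depth 1: {2,3}  cumulative {0,2,3}
depth 2: {4,5}  cumulative {0,2,3,4,5}
depth 3: {1}  cumulative {0,1,2,3,4,5}
R = {0,1,2,3,4,5}
trace reaching 4: b·a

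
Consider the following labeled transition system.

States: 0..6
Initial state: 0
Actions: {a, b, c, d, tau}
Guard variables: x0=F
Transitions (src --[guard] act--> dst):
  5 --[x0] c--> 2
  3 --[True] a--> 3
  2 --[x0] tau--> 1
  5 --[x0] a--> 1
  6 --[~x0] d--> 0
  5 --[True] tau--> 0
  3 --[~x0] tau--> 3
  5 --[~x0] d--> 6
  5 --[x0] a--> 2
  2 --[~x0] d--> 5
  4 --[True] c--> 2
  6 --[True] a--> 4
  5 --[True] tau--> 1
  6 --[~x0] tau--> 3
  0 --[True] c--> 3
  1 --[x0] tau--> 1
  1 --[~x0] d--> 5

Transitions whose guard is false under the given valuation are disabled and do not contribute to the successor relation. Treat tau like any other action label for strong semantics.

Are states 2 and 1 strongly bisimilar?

Answer: BISIMILAR

Working:
Compute ~ classes (split until stable):
  round 0: {{0,1,2,3,4,5,6}}
  round 1: {{0,4},{1,2},{3},{5},{6}}
  round 2: {{0},{1,2},{3},{4},{5},{6}}
6 equivalence class(es) (converged in 3)
2∈{1,2}, 1∈{1,2}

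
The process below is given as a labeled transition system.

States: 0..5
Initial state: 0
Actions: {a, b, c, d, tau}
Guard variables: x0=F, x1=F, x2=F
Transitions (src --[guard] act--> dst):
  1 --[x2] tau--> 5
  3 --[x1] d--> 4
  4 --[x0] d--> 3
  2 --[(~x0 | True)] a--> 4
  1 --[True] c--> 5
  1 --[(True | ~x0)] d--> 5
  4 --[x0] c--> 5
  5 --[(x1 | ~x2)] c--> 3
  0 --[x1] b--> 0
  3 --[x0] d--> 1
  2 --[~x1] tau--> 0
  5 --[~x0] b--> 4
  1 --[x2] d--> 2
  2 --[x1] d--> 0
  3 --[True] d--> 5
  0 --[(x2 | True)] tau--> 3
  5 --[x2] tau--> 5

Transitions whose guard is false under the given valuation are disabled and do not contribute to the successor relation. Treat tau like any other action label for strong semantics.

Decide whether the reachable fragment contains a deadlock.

R = {0,3,4,5}
  0: tau→3  [deg 1]
  3: d→5  [deg 1]
  4: ∅  [no exit]
  5: b→4  c→3  [deg 2]
witness 4: tau·d·b

Answer: DEADLOCK at state 4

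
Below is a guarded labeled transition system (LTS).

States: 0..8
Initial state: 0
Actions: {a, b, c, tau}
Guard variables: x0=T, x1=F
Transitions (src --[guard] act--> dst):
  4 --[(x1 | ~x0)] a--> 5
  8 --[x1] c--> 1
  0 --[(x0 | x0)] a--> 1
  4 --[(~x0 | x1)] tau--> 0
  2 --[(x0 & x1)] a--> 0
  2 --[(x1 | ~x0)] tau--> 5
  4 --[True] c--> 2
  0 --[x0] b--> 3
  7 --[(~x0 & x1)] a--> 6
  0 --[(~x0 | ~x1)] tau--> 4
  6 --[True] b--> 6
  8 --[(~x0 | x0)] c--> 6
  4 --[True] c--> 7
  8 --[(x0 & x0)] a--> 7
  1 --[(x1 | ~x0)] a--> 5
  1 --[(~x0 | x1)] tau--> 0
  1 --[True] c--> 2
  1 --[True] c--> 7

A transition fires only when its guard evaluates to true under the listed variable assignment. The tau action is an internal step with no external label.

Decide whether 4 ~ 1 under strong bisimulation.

Answer: BISIMILAR

Trace:
Refine partition for ~:
  π0 = {{0,1,2,3,4,5,6,7,8}}
  π1 = {{0},{1,4},{2,3,5,7},{6},{8}}
5 equivalence class(es) (converged in 2)
4∈{1,4}, 1∈{1,4}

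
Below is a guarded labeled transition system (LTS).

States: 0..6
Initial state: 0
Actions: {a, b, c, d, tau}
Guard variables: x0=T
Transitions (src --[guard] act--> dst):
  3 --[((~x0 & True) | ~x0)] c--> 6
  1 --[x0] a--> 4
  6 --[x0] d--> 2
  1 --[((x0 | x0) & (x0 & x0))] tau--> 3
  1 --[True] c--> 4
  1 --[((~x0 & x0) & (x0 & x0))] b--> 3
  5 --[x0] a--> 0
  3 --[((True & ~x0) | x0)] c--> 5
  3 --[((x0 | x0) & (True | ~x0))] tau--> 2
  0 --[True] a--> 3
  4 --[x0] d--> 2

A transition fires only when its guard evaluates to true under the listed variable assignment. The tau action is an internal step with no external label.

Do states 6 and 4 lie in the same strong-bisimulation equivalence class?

Answer: BISIMILAR

Trace:
Refine partition for ~:
  P[0] = {{0,1,2,3,4,5,6}}
  P[1] = {{0,5},{1},{2},{3},{4,6}}
  P[2] = {{0},{1},{2},{3},{4,6},{5}}
Fixed point at round 3; 6 class(es).
class of 6: {4,6}; class of 4: {4,6}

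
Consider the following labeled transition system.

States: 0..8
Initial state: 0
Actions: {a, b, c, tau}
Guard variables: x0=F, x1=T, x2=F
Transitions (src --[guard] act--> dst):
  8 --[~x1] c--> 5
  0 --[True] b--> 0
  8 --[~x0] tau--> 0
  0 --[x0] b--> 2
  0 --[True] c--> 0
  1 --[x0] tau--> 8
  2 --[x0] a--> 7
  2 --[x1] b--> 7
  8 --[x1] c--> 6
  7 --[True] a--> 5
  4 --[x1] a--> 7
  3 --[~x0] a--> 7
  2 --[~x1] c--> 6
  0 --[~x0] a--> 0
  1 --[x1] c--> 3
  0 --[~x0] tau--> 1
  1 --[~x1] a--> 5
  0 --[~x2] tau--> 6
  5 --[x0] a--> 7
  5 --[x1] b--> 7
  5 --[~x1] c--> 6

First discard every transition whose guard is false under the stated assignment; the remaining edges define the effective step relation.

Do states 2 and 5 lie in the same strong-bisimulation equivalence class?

Compute ~ classes (split until stable):
  π0 = {{0,1,2,3,4,5,6,7,8}}
  π1 = {{0},{1},{2,5},{3,4,7},{6},{8}}
  π2 = {{0},{1},{2,5},{3,4},{6},{7},{8}}
Fixed point at round 3; 7 class(es).
[2]={2,5}  [5]={2,5}

Answer: BISIMILAR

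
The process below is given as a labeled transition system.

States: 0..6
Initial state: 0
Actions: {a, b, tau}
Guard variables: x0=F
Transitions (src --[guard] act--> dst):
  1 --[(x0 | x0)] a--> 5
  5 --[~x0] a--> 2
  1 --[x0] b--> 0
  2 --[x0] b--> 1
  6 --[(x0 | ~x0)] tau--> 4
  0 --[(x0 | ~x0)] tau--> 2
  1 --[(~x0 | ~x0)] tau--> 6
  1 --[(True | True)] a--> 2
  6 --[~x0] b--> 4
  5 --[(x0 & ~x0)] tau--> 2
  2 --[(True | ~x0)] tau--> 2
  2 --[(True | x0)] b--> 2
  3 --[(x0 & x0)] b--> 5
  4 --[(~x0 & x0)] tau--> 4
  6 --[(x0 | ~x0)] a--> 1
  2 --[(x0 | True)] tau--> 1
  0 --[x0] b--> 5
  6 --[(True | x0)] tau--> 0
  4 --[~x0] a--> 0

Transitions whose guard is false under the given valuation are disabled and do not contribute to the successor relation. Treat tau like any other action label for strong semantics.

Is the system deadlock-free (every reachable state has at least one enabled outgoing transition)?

Answer: DEADLOCK-FREE

Working:
R = {0,1,2,4,6}
  0: tau→2  [deg 1]
  1: a→2  tau→6  [deg 2]
  2: b→2  tau→1  tau→2  [deg 3]
  4: a→0  [deg 1]
  6: a→1  b→4  tau→0  tau→4  [deg 4]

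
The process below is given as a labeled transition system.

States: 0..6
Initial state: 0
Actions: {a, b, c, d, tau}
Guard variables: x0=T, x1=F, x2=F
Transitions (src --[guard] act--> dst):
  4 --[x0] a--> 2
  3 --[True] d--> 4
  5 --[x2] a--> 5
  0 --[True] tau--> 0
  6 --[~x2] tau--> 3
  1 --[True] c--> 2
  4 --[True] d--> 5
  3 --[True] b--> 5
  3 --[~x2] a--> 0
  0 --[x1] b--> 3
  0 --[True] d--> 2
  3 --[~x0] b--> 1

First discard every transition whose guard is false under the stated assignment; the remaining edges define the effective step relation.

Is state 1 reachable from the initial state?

After dropping false guards: 9 live edges.
depth 0: {0}
depth 1: {2}  total {0,2}
R = {0,2}

Answer: UNREACHABLE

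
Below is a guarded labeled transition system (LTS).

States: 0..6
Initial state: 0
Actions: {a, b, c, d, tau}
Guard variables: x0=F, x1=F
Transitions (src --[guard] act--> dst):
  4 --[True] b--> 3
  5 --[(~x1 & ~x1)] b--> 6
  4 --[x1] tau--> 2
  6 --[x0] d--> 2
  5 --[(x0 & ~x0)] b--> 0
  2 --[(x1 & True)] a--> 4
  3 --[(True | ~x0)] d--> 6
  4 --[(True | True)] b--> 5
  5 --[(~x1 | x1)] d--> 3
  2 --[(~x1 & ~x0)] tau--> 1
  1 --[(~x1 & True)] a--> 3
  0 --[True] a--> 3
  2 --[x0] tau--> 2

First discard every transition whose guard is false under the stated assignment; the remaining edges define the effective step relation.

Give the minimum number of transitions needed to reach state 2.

Layered search for 2:
  Layer 0: {0}
  Layer 1: {3}
  Layer 2: {6}
2 never appears.

Answer: UNREACHABLE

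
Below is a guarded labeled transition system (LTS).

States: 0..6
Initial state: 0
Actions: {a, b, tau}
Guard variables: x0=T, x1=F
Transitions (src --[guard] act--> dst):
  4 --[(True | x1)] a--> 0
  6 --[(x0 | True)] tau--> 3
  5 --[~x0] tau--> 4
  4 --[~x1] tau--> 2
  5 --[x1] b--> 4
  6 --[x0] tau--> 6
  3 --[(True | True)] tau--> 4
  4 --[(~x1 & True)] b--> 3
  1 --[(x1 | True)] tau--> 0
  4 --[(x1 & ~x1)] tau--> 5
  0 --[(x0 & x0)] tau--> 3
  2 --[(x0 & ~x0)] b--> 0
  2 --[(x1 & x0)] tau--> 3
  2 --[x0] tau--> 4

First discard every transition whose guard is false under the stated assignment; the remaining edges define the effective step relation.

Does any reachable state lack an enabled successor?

Answer: DEADLOCK-FREE

Trace:
Reach set: {0,2,3,4}
  0: tau→3  [deg 1]
  2: tau→4  [deg 1]
  3: tau→4  [deg 1]
  4: a→0  b→3  tau→2  [deg 3]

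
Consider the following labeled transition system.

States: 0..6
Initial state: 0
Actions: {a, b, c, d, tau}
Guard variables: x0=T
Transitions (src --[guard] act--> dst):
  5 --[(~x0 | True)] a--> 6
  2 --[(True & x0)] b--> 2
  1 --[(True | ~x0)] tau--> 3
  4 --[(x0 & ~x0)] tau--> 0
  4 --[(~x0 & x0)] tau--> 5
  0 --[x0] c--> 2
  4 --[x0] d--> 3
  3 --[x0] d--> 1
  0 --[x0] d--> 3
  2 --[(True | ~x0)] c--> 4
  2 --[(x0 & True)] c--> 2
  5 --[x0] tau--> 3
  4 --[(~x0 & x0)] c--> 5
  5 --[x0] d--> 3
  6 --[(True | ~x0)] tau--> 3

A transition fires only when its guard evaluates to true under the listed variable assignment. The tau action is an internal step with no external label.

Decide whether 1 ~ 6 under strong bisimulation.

Answer: BISIMILAR

Working:
Compute ~ classes (split until stable):
  round 0: {{0,1,2,3,4,5,6}}
  round 1: {{0},{1,6},{2},{3,4},{5}}
  round 2: {{0},{1,6},{2},{3},{4},{5}}
stable after 3 split(s): 6 block(s)
class of 1: {1,6}; class of 6: {1,6}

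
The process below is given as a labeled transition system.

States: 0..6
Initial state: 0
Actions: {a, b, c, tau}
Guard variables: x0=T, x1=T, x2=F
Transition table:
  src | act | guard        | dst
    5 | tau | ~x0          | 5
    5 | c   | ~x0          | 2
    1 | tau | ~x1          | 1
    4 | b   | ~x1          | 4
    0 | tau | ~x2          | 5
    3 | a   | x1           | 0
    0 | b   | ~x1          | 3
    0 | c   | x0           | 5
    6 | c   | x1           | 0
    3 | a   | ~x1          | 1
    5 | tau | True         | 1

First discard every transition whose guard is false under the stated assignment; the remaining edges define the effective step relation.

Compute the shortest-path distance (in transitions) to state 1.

Answer: 2

Trace:
Breadth-first toward 1:
  L0 = {0}
  L1 = {5}
  L2 = {1}
first hit 1 at d=2 via c·tau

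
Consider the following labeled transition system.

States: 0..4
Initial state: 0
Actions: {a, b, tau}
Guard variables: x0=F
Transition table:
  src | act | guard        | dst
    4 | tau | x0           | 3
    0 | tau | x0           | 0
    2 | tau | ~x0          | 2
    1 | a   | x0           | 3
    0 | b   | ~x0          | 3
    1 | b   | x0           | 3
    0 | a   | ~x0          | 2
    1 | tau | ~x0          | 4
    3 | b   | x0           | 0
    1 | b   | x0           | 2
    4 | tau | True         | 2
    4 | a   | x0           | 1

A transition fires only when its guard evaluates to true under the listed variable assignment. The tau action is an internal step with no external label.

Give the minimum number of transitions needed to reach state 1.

Layered search for 1:
  L0 = {0}
  L1 = {2,3}
1 never appears.

Answer: UNREACHABLE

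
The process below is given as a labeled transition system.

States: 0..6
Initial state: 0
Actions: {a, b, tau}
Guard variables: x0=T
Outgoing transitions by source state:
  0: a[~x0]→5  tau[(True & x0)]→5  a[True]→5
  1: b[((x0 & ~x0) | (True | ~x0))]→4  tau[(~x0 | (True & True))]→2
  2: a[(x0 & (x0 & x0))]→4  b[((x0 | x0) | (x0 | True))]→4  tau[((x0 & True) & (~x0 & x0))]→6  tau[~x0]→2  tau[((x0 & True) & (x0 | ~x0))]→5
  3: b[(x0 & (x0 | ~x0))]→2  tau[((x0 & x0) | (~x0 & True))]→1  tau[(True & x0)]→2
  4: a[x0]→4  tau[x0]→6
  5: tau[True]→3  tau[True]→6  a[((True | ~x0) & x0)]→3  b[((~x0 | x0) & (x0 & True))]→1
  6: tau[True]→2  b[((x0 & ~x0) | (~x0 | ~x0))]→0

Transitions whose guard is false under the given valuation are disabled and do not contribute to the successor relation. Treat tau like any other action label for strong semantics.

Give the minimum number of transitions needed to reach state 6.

BFS to 6:
  L0 = {0}
  L1 = {5}
  L2 = {1,3,6}
6 enters at depth 2; path a·tau

Answer: 2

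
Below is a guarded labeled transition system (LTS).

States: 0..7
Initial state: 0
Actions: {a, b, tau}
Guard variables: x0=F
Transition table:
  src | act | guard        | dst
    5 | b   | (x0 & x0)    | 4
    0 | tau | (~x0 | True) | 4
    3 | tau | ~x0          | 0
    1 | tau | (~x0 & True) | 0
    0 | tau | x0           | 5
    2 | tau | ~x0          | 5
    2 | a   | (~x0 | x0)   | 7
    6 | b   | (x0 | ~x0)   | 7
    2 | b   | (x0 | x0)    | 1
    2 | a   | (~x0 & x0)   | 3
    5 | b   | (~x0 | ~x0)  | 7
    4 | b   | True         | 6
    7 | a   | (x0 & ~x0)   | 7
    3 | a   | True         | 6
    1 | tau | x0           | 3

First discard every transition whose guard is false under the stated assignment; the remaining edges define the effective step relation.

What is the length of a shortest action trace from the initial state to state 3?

Answer: UNREACHABLE

Trace:
Layered search for 3:
  depth 0: {0}
  depth 1: {4}
  depth 2: {6}
  depth 3: {7}
3 never appears.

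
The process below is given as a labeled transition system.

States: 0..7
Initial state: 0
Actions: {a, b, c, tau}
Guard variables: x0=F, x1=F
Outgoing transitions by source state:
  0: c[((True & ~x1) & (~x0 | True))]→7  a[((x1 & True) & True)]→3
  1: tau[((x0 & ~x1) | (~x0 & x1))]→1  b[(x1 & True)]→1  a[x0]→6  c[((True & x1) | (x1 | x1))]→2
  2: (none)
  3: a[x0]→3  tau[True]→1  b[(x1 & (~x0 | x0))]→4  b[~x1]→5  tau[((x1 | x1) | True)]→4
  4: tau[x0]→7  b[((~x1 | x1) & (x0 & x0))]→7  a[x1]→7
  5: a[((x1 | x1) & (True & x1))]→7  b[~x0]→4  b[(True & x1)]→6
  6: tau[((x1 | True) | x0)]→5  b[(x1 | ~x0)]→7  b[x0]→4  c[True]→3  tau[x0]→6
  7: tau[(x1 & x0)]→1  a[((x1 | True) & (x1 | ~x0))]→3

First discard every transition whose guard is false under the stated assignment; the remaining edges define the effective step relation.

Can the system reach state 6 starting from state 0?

Answer: UNREACHABLE

Analysis:
9 transition(s) survive guard evaluation.
L0 = {0}
L1 = {7}  now seen {0,7}
L2 = {3}  now seen {0,3,7}
L3 = {1,4,5}  now seen {0,1,3,4,5,7}
Reach set: {0,1,3,4,5,7}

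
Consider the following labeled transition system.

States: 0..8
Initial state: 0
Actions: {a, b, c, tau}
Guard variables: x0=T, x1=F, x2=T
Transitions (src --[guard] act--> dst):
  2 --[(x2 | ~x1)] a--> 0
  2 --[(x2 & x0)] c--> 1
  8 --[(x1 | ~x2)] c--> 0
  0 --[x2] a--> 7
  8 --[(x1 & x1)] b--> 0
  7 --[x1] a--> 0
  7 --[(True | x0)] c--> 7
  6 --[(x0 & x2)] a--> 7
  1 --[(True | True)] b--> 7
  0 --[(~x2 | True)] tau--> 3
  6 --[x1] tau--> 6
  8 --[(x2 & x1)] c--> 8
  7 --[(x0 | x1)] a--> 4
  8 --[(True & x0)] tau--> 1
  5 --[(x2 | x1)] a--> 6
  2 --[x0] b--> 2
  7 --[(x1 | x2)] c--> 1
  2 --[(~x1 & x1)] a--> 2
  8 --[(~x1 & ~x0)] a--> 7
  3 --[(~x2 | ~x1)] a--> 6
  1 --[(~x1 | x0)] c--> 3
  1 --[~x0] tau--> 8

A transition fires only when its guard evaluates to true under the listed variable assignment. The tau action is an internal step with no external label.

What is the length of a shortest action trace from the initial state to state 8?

Answer: UNREACHABLE

Analysis:
Layered search for 8:
  L0 = {0}
  L1 = {3,7}
  L2 = {1,4,6}
8 never appears.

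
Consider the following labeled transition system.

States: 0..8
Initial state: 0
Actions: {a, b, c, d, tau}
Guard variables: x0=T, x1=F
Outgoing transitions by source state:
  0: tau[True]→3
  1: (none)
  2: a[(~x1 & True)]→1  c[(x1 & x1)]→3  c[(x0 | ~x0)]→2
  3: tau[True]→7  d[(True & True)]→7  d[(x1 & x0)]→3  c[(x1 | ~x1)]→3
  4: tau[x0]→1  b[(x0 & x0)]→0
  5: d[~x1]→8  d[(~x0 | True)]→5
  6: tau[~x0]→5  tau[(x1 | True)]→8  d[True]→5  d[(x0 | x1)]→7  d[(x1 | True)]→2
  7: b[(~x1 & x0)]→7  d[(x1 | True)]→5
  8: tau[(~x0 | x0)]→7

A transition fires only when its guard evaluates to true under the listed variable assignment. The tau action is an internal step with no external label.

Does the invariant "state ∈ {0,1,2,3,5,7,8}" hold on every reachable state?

Allowed set {0,1,2,3,5,7,8}
R = {0,3,5,7,8}
  0: safe
  3: safe
  5: safe
  7: safe
  8: safe

Answer: INVARIANT HOLDS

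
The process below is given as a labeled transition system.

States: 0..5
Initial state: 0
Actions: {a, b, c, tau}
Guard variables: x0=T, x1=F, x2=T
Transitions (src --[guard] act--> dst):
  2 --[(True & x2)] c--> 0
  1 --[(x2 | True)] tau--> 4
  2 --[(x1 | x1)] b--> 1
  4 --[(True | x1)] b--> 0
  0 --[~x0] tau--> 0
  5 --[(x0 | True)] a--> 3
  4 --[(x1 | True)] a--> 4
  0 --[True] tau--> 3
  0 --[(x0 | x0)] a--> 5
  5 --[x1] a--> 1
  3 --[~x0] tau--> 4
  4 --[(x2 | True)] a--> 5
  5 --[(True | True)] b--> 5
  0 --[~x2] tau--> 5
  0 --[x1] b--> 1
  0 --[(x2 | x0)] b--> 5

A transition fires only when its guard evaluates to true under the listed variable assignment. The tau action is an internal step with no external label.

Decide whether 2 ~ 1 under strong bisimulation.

Bisimulation quotient by refinement:
  π0 = {{0,1,2,3,4,5}}
  π1 = {{0},{1},{2},{3},{4,5}}
  π2 = {{0},{1},{2},{3},{4},{5}}
6 equivalence class(es) (converged in 3)
[2]={2}  [1]={1}

Answer: NOT BISIMILAR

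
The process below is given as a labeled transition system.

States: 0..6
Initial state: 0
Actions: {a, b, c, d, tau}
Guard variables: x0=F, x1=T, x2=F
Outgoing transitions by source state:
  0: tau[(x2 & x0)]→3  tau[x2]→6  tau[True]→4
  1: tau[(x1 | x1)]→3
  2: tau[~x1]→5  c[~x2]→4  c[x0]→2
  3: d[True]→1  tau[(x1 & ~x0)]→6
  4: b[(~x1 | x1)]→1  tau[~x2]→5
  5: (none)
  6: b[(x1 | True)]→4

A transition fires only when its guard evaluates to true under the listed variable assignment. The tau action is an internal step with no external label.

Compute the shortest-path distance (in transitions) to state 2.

BFS to 2:
  L0 = {0}
  L1 = {4}
  L2 = {1,5}
  L3 = {3}
  L4 = {6}
2 never appears.

Answer: UNREACHABLE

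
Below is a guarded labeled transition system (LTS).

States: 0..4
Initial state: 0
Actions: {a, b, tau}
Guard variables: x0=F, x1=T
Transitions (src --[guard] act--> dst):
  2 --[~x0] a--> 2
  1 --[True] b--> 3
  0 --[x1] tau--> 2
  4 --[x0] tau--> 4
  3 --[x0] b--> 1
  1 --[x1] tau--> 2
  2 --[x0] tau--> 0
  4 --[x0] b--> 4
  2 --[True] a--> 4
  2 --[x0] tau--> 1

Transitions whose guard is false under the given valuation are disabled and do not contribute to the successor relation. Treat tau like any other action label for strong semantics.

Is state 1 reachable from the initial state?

5 transition(s) survive guard evaluation.
L0 = {0}
L1 = {2}  cumulative {0,2}
L2 = {4}  cumulative {0,2,4}
R = {0,2,4}

Answer: UNREACHABLE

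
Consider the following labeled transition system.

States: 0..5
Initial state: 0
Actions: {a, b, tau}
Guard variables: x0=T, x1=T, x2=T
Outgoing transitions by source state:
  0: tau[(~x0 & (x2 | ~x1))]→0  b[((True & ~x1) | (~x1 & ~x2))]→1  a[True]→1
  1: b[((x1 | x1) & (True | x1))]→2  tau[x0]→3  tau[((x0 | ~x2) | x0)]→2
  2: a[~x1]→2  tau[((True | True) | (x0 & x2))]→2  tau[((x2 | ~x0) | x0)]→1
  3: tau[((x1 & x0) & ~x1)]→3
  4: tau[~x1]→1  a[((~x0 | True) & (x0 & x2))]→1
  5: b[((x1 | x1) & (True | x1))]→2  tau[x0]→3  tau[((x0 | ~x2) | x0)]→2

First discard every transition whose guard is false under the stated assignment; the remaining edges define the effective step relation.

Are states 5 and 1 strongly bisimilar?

Answer: BISIMILAR

Working:
Bisimulation quotient by refinement:
  P[0] = {{0,1,2,3,4,5}}
  P[1] = {{0,4},{1,5},{2},{3}}
4 equivalence class(es) (converged in 2)
5∈{1,5}, 1∈{1,5}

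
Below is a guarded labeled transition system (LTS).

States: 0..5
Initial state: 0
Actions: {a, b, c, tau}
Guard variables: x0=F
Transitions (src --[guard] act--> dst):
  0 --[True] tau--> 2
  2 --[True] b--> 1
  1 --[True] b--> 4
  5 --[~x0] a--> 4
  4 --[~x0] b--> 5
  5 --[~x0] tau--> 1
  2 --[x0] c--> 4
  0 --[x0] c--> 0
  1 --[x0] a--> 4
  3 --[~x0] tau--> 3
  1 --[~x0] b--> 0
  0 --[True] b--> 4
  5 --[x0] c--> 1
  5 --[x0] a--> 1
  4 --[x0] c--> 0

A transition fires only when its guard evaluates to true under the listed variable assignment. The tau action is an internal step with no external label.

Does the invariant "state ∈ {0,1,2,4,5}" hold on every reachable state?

Answer: INVARIANT HOLDS

Analysis:
Inv-set: {0,1,2,4,5}
Reachable = {0,1,2,4,5}
  0: ok
  1: ok
  2: ok
  4: ok
  5: ok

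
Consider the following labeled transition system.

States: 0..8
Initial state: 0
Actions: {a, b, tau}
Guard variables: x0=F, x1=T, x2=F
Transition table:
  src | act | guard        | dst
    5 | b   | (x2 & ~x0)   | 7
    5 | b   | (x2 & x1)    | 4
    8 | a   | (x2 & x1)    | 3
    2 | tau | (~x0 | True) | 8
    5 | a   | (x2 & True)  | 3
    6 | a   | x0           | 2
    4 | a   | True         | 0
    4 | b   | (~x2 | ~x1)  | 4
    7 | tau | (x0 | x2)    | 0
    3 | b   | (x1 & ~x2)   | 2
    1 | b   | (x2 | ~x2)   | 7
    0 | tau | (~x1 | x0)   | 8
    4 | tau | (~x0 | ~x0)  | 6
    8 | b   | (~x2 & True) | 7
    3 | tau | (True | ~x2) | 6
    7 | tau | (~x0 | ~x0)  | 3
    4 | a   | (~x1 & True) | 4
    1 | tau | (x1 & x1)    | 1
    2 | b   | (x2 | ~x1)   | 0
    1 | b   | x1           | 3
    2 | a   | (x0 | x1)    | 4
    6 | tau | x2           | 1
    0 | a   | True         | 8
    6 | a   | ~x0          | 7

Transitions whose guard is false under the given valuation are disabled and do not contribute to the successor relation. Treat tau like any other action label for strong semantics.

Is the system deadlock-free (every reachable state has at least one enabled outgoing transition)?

Answer: DEADLOCK-FREE

Analysis:
Reach set: {0,2,3,4,6,7,8}
  0: a→8  [1 out]
  2: a→4  tau→8  [2 out]
  3: b→2  tau→6  [2 out]
  4: a→0  b→4  tau→6  [3 out]
  6: a→7  [1 out]
  7: tau→3  [1 out]
  8: b→7  [1 out]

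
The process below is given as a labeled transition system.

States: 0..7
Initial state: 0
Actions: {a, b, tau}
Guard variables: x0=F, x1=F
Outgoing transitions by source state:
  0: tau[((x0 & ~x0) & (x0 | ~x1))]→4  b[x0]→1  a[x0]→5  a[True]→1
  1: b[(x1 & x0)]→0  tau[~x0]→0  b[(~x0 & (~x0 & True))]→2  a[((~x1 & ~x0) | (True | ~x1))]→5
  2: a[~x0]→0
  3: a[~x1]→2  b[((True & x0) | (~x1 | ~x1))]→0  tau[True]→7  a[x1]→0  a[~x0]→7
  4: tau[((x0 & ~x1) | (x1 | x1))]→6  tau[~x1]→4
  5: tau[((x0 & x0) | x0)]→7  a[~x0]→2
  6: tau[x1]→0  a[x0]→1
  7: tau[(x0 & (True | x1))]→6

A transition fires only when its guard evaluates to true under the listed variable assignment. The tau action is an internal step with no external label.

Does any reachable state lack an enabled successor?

Reach set: {0,1,2,5}
  0: a→1  [1 exit(s)]
  1: a→5  b→2  tau→0  [3 exit(s)]
  2: a→0  [1 exit(s)]
  5: a→2  [1 exit(s)]

Answer: DEADLOCK-FREE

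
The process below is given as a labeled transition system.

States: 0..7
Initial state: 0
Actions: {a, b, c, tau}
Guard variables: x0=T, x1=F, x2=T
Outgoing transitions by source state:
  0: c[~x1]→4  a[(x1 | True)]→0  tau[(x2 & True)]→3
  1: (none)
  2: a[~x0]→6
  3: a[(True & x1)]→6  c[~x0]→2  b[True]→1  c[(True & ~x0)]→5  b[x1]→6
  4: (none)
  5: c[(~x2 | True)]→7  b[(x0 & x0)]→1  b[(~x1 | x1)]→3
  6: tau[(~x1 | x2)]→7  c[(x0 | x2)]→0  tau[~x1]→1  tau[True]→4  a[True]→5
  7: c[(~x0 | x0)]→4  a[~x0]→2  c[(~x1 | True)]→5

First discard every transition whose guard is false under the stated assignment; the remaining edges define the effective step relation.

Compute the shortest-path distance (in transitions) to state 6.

Layered search for 6:
  depth 0: {0}
  depth 1: {3,4}
  depth 2: {1}
6 never appears.

Answer: UNREACHABLE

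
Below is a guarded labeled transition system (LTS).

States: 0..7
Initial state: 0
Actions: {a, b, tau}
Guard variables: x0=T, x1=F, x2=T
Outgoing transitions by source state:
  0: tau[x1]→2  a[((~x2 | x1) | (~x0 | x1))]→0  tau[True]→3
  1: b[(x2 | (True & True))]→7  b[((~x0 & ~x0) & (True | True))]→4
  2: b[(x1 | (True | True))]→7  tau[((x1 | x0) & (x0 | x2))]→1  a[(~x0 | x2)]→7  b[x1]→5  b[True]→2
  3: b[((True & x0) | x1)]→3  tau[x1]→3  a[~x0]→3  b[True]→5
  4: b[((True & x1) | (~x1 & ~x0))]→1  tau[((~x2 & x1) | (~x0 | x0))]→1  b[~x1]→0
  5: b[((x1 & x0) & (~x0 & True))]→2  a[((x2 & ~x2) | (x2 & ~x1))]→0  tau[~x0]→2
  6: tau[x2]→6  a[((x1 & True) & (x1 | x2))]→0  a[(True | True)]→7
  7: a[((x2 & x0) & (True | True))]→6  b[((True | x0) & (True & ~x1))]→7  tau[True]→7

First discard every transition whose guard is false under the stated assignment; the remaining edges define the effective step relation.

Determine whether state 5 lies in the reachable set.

Answer: REACHABLE

Working:
Guard filter leaves 16 enabled edge(s).
Layer 0: {0}
Layer 1: {3}  cumulative {0,3}
Layer 2: {5}  cumulative {0,3,5}
R = {0,3,5}
trace reaching 5: tau·b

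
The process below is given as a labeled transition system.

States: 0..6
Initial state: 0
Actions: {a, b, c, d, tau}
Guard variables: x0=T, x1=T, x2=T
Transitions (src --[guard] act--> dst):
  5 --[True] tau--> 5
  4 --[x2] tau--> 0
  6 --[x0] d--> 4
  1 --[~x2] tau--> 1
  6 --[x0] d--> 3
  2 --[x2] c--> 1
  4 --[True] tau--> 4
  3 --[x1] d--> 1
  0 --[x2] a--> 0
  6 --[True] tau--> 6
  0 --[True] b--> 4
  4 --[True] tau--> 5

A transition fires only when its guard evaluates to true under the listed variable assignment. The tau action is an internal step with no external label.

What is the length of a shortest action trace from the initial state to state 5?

Answer: 2

Trace:
BFS to 5:
  Layer 0: {0}
  Layer 1: {4}
  Layer 2: {5}
first hit 5 at d=2 via b·tau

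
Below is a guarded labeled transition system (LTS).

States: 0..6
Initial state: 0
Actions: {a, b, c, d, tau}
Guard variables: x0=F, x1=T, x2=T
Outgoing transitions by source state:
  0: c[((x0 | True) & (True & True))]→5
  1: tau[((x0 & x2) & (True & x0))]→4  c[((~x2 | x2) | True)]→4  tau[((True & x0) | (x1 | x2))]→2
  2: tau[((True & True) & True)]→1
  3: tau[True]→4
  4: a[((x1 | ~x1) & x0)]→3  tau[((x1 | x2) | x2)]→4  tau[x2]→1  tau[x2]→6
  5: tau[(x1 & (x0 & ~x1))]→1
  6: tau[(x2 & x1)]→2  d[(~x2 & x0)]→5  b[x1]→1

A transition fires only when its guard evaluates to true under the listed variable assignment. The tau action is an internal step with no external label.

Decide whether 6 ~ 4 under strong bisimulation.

Answer: NOT BISIMILAR

Analysis:
Bisimulation quotient by refinement:
  round 0: {{0,1,2,3,4,5,6}}
  round 1: {{0},{1},{2,3,4},{5},{6}}
  round 2: {{0},{1},{2},{3},{4},{5},{6}}
Fixed point at round 3; 7 class(es).
6∈{6}, 4∈{4}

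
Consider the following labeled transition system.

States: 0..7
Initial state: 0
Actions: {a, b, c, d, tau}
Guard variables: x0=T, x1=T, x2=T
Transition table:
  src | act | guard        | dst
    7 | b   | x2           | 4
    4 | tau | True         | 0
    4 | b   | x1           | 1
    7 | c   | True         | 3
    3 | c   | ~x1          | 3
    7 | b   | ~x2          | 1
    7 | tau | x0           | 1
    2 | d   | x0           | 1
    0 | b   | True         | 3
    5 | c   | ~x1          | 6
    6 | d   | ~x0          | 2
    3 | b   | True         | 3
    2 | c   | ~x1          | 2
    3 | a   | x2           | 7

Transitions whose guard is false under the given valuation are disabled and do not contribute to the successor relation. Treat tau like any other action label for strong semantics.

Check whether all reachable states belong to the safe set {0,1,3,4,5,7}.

Answer: INVARIANT HOLDS

Trace:
Allowed set {0,1,3,4,5,7}
Reachable = {0,1,3,4,7}
  0: ✓
  1: ✓
  3: ✓
  4: ✓
  7: ✓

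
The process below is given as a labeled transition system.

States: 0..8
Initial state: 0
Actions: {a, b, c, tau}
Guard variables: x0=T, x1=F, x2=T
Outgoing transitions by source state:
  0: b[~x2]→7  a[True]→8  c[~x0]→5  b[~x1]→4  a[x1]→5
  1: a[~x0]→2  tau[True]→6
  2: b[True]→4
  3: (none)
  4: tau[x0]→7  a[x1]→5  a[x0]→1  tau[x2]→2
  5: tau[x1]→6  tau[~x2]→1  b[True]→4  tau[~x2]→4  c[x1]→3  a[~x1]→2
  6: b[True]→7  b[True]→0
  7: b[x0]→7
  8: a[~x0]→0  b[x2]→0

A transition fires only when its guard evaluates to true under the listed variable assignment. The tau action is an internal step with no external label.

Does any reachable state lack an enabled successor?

Reachable = {0,1,2,4,6,7,8}
  0: a→8  b→4  [2 exit(s)]
  1: tau→6  [1 exit(s)]
  2: b→4  [1 exit(s)]
  4: a→1  tau→2  tau→7  [3 exit(s)]
  6: b→0  b→7  [2 exit(s)]
  7: b→7  [1 exit(s)]
  8: b→0  [1 exit(s)]

Answer: DEADLOCK-FREE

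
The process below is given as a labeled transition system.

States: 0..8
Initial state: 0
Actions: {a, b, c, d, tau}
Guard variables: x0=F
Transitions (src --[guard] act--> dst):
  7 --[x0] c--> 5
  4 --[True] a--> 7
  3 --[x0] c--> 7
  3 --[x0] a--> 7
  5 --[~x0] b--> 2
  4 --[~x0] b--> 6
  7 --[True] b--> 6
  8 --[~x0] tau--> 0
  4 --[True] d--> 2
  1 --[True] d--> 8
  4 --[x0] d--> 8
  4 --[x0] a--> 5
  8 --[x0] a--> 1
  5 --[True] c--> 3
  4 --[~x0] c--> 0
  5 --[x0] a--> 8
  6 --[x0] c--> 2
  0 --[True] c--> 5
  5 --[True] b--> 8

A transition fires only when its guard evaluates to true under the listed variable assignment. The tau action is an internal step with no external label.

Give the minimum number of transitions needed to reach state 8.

Answer: 2

Working:
Layered search for 8:
  Layer 0: {0}
  Layer 1: {5}
  Layer 2: {2,3,8}
first hit 8 at d=2 via c·b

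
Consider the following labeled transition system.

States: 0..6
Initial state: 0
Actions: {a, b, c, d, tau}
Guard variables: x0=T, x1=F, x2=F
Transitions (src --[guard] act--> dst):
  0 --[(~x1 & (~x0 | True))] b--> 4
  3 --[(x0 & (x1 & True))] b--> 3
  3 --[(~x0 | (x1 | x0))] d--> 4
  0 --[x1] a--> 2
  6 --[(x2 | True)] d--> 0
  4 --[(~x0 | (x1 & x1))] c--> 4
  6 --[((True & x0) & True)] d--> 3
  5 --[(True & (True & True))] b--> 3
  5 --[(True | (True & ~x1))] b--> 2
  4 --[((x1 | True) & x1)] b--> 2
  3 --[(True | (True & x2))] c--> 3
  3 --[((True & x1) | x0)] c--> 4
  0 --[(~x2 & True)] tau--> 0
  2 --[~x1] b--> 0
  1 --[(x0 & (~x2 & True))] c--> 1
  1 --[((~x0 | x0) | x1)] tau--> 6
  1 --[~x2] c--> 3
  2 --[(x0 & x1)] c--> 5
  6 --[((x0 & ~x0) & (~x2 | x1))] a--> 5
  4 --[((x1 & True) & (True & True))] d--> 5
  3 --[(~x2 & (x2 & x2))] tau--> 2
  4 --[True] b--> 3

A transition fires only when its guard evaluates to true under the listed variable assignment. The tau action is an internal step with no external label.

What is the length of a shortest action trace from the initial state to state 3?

Answer: 2

Working:
Breadth-first toward 3:
  L0 = {0}
  L1 = {4}
  L2 = {3}
first hit 3 at d=2 via b·b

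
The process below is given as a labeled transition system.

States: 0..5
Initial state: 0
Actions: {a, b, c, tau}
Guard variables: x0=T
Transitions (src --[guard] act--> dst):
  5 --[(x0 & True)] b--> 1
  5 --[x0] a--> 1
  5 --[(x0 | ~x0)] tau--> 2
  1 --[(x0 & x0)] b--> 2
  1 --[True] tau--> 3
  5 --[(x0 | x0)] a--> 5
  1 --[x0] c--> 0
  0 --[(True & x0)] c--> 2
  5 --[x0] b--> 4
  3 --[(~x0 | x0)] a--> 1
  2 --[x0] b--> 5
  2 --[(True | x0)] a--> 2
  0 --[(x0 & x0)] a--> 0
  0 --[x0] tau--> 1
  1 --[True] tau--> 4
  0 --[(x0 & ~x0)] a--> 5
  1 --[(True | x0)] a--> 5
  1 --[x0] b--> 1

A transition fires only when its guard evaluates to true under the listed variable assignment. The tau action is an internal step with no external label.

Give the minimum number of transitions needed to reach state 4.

BFS to 4:
  L0 = {0}
  L1 = {1,2}
  L2 = {3,4,5}
4 enters at depth 2; path tau·tau

Answer: 2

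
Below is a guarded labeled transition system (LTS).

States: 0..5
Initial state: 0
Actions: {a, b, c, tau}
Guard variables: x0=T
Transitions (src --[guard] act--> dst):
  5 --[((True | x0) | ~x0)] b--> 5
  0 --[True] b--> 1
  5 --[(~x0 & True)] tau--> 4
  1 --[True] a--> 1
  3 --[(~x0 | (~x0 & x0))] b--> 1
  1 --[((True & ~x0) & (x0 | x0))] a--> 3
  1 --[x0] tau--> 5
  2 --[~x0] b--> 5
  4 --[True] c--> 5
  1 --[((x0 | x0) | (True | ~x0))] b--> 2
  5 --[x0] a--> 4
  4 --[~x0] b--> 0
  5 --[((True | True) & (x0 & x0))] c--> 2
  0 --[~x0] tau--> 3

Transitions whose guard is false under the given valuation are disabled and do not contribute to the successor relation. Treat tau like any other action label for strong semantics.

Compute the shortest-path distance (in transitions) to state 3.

BFS to 3:
  depth 0: {0}
  depth 1: {1}
  depth 2: {2,5}
  depth 3: {4}
3 never appears.

Answer: UNREACHABLE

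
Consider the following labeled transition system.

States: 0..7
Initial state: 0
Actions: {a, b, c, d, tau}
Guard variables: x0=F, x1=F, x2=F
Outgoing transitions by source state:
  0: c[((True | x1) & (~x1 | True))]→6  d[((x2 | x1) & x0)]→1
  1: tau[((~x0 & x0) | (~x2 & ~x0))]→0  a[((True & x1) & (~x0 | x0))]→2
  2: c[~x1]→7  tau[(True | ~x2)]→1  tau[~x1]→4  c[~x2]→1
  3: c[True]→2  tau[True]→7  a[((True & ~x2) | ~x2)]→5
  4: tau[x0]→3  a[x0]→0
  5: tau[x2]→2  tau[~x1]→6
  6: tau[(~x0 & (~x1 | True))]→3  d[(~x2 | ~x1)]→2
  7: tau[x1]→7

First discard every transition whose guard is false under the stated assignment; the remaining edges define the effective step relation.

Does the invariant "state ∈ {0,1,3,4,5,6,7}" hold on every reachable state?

Answer: INVARIANT VIOLATED at state 2

Analysis:
Inv-set: {0,1,3,4,5,6,7}
R = {0,1,2,3,4,5,6,7}
  0: ✓
  1: ✓
  2: ✗ unsafe
  3: ✓
  4: ✓
  5: ✓
  6: ✓
  7: ✓
witness against invariant: c·d → 2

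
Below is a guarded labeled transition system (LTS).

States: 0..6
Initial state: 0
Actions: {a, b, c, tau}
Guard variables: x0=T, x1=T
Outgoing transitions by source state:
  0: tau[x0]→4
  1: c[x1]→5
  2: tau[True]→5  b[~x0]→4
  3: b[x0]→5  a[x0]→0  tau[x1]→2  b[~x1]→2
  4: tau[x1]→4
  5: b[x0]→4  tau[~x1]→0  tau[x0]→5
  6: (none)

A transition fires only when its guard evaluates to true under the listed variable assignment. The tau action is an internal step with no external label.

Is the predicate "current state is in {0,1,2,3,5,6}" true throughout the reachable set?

Answer: INVARIANT VIOLATED at state 4

Trace:
Inv-set: {0,1,2,3,5,6}
R = {0,4}
  0: ✓
  4: ✗ unsafe
witness against invariant: tau → 4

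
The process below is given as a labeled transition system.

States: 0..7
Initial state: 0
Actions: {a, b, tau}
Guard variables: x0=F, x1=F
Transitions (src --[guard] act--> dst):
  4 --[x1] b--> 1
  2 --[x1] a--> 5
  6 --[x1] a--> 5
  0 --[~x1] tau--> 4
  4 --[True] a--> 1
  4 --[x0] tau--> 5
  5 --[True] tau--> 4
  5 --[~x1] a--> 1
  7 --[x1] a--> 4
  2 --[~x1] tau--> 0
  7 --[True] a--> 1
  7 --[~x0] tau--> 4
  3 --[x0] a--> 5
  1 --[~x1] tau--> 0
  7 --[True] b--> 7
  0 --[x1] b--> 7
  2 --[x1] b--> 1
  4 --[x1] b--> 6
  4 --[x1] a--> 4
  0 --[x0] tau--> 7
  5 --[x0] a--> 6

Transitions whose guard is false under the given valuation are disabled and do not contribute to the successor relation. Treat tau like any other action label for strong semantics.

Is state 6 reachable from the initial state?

Guard filter leaves 9 enabled edge(s).
L0 = {0}
L1 = {4}  cumulative {0,4}
L2 = {1}  cumulative {0,1,4}
Reach set: {0,1,4}

Answer: UNREACHABLE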